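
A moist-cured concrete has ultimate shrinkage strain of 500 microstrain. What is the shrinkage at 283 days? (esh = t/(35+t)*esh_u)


esh(283) = 283 / (35 + 283) * 500
= 283 / 318 * 500
= 445.0 microstrain

445.0


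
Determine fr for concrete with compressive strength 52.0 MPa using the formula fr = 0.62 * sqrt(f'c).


fr = 0.62 * sqrt(52.0)
= 4.471 MPa

4.471


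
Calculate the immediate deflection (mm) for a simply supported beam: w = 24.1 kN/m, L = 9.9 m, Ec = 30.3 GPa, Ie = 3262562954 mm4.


Convert: L = 9.9 m = 9900 mm, Ec = 30.3 GPa = 30300 MPa
delta = 5 * 24.1 * 9900^4 / (384 * 30300 * 3262562954)
= 30.49 mm

30.49


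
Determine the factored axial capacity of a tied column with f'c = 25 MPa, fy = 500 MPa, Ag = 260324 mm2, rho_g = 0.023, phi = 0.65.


Ast = rho * Ag = 0.023 * 260324 = 5987.452 mm2
phi*Pn = 0.65 * 0.80 * (0.85 * 25 * (260324 - 5987.452) + 500 * 5987.452) / 1000
= 4367.16 kN

4367.16


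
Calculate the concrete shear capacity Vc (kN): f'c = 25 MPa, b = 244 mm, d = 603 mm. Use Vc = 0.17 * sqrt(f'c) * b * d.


Vc = 0.17 * sqrt(25) * 244 * 603 / 1000
= 125.06 kN

125.06


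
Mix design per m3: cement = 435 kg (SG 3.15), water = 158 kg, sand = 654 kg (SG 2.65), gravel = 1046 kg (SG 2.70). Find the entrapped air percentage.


Vol cement = 435 / (3.15 * 1000) = 0.138095 m3
Vol water = 158 / 1000 = 0.158 m3
Vol sand = 654 / (2.65 * 1000) = 0.246792 m3
Vol gravel = 1046 / (2.70 * 1000) = 0.387407 m3
Total solid + water volume = 0.930295 m3
Air = (1 - 0.930295) * 100 = 6.97%

6.97


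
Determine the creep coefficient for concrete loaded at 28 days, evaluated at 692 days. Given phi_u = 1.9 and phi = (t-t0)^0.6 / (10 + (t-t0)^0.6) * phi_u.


dt = 692 - 28 = 664
phi = 664^0.6 / (10 + 664^0.6) * 1.9
= 1.58

1.58


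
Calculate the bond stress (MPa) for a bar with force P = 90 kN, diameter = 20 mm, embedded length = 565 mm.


u = P / (pi * db * ld)
= 90 * 1000 / (pi * 20 * 565)
= 2.535 MPa

2.535


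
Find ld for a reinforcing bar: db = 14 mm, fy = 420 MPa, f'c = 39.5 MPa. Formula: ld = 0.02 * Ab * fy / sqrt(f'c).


Ab = pi * 14^2 / 4 = 153.938 mm2
ld = 0.02 * 153.938 * 420 / sqrt(39.5)
= 205.7 mm

205.7


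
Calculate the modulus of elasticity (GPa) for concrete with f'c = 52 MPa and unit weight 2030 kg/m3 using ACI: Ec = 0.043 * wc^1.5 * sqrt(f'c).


Ec = 0.043 * 2030^1.5 * sqrt(52) / 1000
= 28.36 GPa

28.36


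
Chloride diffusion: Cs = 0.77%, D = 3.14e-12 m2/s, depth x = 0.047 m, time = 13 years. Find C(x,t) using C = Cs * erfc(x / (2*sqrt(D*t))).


t_seconds = 13 * 365.25 * 24 * 3600 = 410248800.0 s
arg = 0.047 / (2 * sqrt(3.14e-12 * 410248800.0))
= 0.6548
erfc(0.6548) = 0.3545
C = 0.77 * 0.3545 = 0.2729%

0.2729


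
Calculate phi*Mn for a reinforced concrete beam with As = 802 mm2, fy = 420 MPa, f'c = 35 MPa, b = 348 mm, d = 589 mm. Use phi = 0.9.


a = As * fy / (0.85 * f'c * b)
= 802 * 420 / (0.85 * 35 * 348)
= 32.5355 mm
Mn = As * fy * (d - a/2) / 10^6
= 192.9191 kN-m
phi*Mn = 0.9 * 192.9191 = 173.63 kN-m

173.63


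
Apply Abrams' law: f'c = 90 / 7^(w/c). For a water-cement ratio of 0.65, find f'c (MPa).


f'c = 90 / 7^0.65
= 90 / 3.543
= 25.41 MPa

25.41


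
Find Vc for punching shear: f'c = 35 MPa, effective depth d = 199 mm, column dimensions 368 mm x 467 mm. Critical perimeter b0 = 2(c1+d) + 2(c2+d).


b0 = 2*(368 + 199) + 2*(467 + 199) = 2466 mm
Vc = 0.33 * sqrt(35) * 2466 * 199 / 1000
= 958.06 kN

958.06


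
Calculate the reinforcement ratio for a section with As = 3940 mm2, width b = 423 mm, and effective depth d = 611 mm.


rho = As / (b * d)
= 3940 / (423 * 611)
= 0.0152

0.0152


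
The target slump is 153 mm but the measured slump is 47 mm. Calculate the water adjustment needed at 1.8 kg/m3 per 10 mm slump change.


Difference = 153 - 47 = 106 mm
Water adjustment = 106 * 1.8 / 10 = 19.1 kg/m3

19.1


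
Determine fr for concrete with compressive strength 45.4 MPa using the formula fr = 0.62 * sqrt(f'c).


fr = 0.62 * sqrt(45.4)
= 4.178 MPa

4.178


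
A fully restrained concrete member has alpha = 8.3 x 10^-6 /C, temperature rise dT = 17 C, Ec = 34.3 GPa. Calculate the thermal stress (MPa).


sigma = alpha * dT * Ec
= 8.3e-6 * 17 * 34.3 * 1000
= 4.84 MPa

4.84


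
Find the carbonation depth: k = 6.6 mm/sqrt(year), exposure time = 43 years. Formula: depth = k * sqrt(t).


depth = k * sqrt(t)
= 6.6 * sqrt(43)
= 43.28 mm

43.28


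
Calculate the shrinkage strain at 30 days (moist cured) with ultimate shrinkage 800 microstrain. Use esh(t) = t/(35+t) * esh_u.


esh(30) = 30 / (35 + 30) * 800
= 30 / 65 * 800
= 369.2 microstrain

369.2


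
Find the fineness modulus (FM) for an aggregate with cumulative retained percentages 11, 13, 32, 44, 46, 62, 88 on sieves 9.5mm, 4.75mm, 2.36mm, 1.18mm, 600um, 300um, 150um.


FM = sum(cumulative % retained) / 100
= 296 / 100
= 2.96

2.96


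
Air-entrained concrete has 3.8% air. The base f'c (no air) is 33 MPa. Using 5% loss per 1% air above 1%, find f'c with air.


Strength loss = (3.8 - 1) * 5 = 14.0%
f'c = 33 * (1 - 14.0/100)
= 28.38 MPa

28.38


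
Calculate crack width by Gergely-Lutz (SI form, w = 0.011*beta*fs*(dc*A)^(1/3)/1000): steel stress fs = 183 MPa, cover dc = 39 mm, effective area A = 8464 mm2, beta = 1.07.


w = 0.011 * beta * fs * (dc * A)^(1/3) / 1000
= 0.011 * 1.07 * 183 * (39 * 8464)^(1/3) / 1000
= 0.149 mm

0.149


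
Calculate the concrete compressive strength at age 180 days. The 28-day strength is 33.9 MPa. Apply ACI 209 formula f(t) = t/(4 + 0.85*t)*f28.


f(180) = 180 / (4 + 0.85 * 180) * 33.9
= 180 / 157.0 * 33.9
= 38.87 MPa

38.87


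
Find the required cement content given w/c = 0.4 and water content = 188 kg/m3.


Cement = water / (w/c)
= 188 / 0.4
= 470.0 kg/m3

470.0


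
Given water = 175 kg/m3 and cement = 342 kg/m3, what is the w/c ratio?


w/c = water / cement
w/c = 175 / 342 = 0.512

0.512


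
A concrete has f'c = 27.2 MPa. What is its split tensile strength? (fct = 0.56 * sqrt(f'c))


fct = 0.56 * sqrt(27.2)
= 0.56 * 5.215
= 2.921 MPa

2.921


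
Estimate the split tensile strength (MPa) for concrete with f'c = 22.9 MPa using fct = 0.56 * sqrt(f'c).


fct = 0.56 * sqrt(22.9)
= 0.56 * 4.785
= 2.68 MPa

2.68


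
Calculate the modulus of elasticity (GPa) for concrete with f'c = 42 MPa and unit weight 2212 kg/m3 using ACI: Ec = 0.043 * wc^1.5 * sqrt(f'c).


Ec = 0.043 * 2212^1.5 * sqrt(42) / 1000
= 28.99 GPa

28.99


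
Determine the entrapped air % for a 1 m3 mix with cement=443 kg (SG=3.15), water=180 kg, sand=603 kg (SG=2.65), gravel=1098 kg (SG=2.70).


Vol cement = 443 / (3.15 * 1000) = 0.140635 m3
Vol water = 180 / 1000 = 0.18 m3
Vol sand = 603 / (2.65 * 1000) = 0.227547 m3
Vol gravel = 1098 / (2.70 * 1000) = 0.406667 m3
Total solid + water volume = 0.954849 m3
Air = (1 - 0.954849) * 100 = 4.52%

4.52


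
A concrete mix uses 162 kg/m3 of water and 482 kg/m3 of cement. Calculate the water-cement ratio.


w/c = water / cement
w/c = 162 / 482 = 0.336

0.336


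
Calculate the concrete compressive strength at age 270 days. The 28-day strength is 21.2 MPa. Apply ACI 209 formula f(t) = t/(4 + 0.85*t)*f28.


f(270) = 270 / (4 + 0.85 * 270) * 21.2
= 270 / 233.5 * 21.2
= 24.51 MPa

24.51


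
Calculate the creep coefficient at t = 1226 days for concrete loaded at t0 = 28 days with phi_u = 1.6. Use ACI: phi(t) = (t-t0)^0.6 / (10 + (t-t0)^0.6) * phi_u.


dt = 1226 - 28 = 1198
phi = 1198^0.6 / (10 + 1198^0.6) * 1.6
= 1.401

1.401


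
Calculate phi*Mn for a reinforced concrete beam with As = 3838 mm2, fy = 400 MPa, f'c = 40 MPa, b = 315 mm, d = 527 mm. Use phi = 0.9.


a = As * fy / (0.85 * f'c * b)
= 3838 * 400 / (0.85 * 40 * 315)
= 143.3427 mm
Mn = As * fy * (d - a/2) / 10^6
= 699.0206 kN-m
phi*Mn = 0.9 * 699.0206 = 629.12 kN-m

629.12


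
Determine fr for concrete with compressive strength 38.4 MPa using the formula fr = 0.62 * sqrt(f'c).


fr = 0.62 * sqrt(38.4)
= 3.842 MPa

3.842


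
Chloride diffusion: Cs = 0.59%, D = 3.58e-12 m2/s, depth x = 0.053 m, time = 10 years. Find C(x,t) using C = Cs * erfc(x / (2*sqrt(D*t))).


t_seconds = 10 * 365.25 * 24 * 3600 = 315576000.0 s
arg = 0.053 / (2 * sqrt(3.58e-12 * 315576000.0))
= 0.7884
erfc(0.7884) = 0.2649
C = 0.59 * 0.2649 = 0.1563%

0.1563


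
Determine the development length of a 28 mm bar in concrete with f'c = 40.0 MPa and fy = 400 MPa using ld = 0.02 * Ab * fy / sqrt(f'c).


Ab = pi * 28^2 / 4 = 615.752 mm2
ld = 0.02 * 615.752 * 400 / sqrt(40.0)
= 778.9 mm

778.9


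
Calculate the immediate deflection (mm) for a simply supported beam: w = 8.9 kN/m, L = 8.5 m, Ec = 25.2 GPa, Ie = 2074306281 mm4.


Convert: L = 8.5 m = 8500 mm, Ec = 25.2 GPa = 25200 MPa
delta = 5 * 8.9 * 8500^4 / (384 * 25200 * 2074306281)
= 11.57 mm

11.57


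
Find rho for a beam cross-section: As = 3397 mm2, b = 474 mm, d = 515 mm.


rho = As / (b * d)
= 3397 / (474 * 515)
= 0.0139

0.0139


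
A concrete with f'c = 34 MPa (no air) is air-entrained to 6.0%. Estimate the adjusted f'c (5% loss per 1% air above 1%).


Strength loss = (6.0 - 1) * 5 = 25.0%
f'c = 34 * (1 - 25.0/100)
= 25.5 MPa

25.5


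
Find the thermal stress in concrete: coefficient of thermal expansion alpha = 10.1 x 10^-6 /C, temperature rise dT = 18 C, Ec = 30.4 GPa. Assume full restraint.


sigma = alpha * dT * Ec
= 10.1e-6 * 18 * 30.4 * 1000
= 5.527 MPa

5.527


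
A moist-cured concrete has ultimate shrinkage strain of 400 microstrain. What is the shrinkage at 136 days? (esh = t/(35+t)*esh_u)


esh(136) = 136 / (35 + 136) * 400
= 136 / 171 * 400
= 318.1 microstrain

318.1


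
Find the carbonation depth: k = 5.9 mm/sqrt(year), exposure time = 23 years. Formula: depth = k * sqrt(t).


depth = k * sqrt(t)
= 5.9 * sqrt(23)
= 28.3 mm

28.3


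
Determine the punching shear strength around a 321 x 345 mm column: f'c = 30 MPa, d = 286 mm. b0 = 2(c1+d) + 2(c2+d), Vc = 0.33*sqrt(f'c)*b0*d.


b0 = 2*(321 + 286) + 2*(345 + 286) = 2476 mm
Vc = 0.33 * sqrt(30) * 2476 * 286 / 1000
= 1279.94 kN

1279.94


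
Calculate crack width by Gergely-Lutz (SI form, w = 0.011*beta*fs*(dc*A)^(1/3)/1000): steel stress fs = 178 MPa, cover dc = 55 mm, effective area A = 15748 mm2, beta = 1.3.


w = 0.011 * beta * fs * (dc * A)^(1/3) / 1000
= 0.011 * 1.3 * 178 * (55 * 15748)^(1/3) / 1000
= 0.243 mm

0.243


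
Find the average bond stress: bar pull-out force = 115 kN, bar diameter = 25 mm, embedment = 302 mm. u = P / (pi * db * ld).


u = P / (pi * db * ld)
= 115 * 1000 / (pi * 25 * 302)
= 4.848 MPa

4.848


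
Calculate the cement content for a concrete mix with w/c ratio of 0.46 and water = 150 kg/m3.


Cement = water / (w/c)
= 150 / 0.46
= 326.1 kg/m3

326.1


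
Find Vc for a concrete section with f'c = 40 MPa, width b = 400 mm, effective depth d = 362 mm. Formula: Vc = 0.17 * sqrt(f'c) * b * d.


Vc = 0.17 * sqrt(40) * 400 * 362 / 1000
= 155.69 kN

155.69


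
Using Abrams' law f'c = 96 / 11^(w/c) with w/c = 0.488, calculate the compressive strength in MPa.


f'c = 96 / 11^0.488
= 96 / 3.223
= 29.79 MPa

29.79


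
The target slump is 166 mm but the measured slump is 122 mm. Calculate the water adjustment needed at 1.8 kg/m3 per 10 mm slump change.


Difference = 166 - 122 = 44 mm
Water adjustment = 44 * 1.8 / 10 = 7.9 kg/m3

7.9


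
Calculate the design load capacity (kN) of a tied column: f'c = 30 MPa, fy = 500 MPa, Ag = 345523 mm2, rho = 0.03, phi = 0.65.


Ast = rho * Ag = 0.03 * 345523 = 10365.69 mm2
phi*Pn = 0.65 * 0.80 * (0.85 * 30 * (345523 - 10365.69) + 500 * 10365.69) / 1000
= 7139.27 kN

7139.27


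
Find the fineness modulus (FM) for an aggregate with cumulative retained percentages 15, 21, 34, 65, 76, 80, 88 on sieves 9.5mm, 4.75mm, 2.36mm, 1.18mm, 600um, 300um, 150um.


FM = sum(cumulative % retained) / 100
= 379 / 100
= 3.79

3.79


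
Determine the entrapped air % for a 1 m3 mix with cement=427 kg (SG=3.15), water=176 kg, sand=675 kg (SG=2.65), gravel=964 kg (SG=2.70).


Vol cement = 427 / (3.15 * 1000) = 0.135556 m3
Vol water = 176 / 1000 = 0.176 m3
Vol sand = 675 / (2.65 * 1000) = 0.254717 m3
Vol gravel = 964 / (2.70 * 1000) = 0.357037 m3
Total solid + water volume = 0.92331 m3
Air = (1 - 0.92331) * 100 = 7.67%

7.67


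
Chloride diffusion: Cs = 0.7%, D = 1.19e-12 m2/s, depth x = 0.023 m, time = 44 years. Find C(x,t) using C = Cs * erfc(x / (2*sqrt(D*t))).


t_seconds = 44 * 365.25 * 24 * 3600 = 1388534400.0 s
arg = 0.023 / (2 * sqrt(1.19e-12 * 1388534400.0))
= 0.2829
erfc(0.2829) = 0.6891
C = 0.7 * 0.6891 = 0.4824%

0.4824


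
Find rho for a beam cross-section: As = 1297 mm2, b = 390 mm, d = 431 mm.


rho = As / (b * d)
= 1297 / (390 * 431)
= 0.0077

0.0077


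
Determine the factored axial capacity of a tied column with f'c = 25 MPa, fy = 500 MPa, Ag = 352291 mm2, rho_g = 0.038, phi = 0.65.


Ast = rho * Ag = 0.038 * 352291 = 13387.058 mm2
phi*Pn = 0.65 * 0.80 * (0.85 * 25 * (352291 - 13387.058) + 500 * 13387.058) / 1000
= 7225.52 kN

7225.52


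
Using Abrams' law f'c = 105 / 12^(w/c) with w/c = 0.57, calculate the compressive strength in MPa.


f'c = 105 / 12^0.57
= 105 / 4.122
= 25.47 MPa

25.47


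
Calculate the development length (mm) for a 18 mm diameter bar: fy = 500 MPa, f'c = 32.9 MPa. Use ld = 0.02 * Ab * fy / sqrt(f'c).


Ab = pi * 18^2 / 4 = 254.469 mm2
ld = 0.02 * 254.469 * 500 / sqrt(32.9)
= 443.6 mm

443.6


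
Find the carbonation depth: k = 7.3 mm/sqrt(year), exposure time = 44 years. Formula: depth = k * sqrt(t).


depth = k * sqrt(t)
= 7.3 * sqrt(44)
= 48.42 mm

48.42


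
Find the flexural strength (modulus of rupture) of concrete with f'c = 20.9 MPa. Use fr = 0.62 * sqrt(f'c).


fr = 0.62 * sqrt(20.9)
= 2.834 MPa

2.834


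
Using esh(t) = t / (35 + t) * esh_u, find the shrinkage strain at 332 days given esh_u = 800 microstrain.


esh(332) = 332 / (35 + 332) * 800
= 332 / 367 * 800
= 723.7 microstrain

723.7


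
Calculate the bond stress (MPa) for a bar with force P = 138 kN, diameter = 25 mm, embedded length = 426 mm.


u = P / (pi * db * ld)
= 138 * 1000 / (pi * 25 * 426)
= 4.125 MPa

4.125


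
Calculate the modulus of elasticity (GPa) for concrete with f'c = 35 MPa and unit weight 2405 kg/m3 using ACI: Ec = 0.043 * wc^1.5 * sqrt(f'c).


Ec = 0.043 * 2405^1.5 * sqrt(35) / 1000
= 30.0 GPa

30.0


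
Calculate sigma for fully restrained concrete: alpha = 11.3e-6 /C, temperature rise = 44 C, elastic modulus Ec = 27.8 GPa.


sigma = alpha * dT * Ec
= 11.3e-6 * 44 * 27.8 * 1000
= 13.822 MPa

13.822


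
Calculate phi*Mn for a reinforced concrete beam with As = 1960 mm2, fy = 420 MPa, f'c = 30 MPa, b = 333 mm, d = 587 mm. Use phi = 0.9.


a = As * fy / (0.85 * f'c * b)
= 1960 * 420 / (0.85 * 30 * 333)
= 96.944 mm
Mn = As * fy * (d - a/2) / 10^6
= 443.3162 kN-m
phi*Mn = 0.9 * 443.3162 = 398.98 kN-m

398.98


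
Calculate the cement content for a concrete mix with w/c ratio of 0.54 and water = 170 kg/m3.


Cement = water / (w/c)
= 170 / 0.54
= 314.8 kg/m3

314.8


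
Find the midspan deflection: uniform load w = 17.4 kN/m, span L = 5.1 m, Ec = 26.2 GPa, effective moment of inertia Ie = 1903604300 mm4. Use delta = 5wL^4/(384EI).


Convert: L = 5.1 m = 5100 mm, Ec = 26.2 GPa = 26200 MPa
delta = 5 * 17.4 * 5100^4 / (384 * 26200 * 1903604300)
= 3.07 mm

3.07


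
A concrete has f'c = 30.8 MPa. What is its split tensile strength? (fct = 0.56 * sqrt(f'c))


fct = 0.56 * sqrt(30.8)
= 0.56 * 5.55
= 3.108 MPa

3.108


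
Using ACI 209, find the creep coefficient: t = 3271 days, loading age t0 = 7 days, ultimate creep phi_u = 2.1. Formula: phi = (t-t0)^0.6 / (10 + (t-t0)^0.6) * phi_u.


dt = 3271 - 7 = 3264
phi = 3264^0.6 / (10 + 3264^0.6) * 2.1
= 1.948

1.948


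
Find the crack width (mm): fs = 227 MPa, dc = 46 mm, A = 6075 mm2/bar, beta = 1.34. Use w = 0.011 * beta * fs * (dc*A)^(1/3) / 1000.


w = 0.011 * beta * fs * (dc * A)^(1/3) / 1000
= 0.011 * 1.34 * 227 * (46 * 6075)^(1/3) / 1000
= 0.219 mm

0.219


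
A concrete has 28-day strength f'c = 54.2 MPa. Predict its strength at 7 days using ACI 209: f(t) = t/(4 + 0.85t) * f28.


f(7) = 7 / (4 + 0.85 * 7) * 54.2
= 7 / 9.95 * 54.2
= 38.13 MPa

38.13


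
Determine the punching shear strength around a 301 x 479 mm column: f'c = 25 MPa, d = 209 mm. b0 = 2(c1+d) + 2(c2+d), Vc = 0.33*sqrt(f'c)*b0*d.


b0 = 2*(301 + 209) + 2*(479 + 209) = 2396 mm
Vc = 0.33 * sqrt(25) * 2396 * 209 / 1000
= 826.26 kN

826.26


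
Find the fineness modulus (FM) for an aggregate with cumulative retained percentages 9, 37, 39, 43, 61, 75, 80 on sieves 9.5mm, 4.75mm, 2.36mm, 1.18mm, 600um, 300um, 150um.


FM = sum(cumulative % retained) / 100
= 344 / 100
= 3.44

3.44


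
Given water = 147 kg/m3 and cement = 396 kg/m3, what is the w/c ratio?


w/c = water / cement
w/c = 147 / 396 = 0.371

0.371


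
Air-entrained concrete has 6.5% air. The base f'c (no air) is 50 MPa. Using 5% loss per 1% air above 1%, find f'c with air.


Strength loss = (6.5 - 1) * 5 = 27.5%
f'c = 50 * (1 - 27.5/100)
= 36.25 MPa

36.25


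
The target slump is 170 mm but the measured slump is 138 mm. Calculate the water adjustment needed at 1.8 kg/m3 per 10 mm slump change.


Difference = 170 - 138 = 32 mm
Water adjustment = 32 * 1.8 / 10 = 5.8 kg/m3

5.8


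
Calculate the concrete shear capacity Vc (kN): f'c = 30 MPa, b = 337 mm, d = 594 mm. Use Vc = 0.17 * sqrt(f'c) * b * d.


Vc = 0.17 * sqrt(30) * 337 * 594 / 1000
= 186.39 kN

186.39


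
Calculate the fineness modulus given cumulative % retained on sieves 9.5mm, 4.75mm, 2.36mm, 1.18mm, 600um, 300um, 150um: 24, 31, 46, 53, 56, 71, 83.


FM = sum(cumulative % retained) / 100
= 364 / 100
= 3.64

3.64


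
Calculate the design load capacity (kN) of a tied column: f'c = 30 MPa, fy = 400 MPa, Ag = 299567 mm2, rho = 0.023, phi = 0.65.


Ast = rho * Ag = 0.023 * 299567 = 6890.041 mm2
phi*Pn = 0.65 * 0.80 * (0.85 * 30 * (299567 - 6890.041) + 400 * 6890.041) / 1000
= 5314.03 kN

5314.03


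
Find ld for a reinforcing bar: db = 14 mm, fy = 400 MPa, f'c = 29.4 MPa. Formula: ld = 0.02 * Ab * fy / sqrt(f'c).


Ab = pi * 14^2 / 4 = 153.938 mm2
ld = 0.02 * 153.938 * 400 / sqrt(29.4)
= 227.1 mm

227.1


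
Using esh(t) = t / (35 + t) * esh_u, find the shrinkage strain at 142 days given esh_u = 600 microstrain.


esh(142) = 142 / (35 + 142) * 600
= 142 / 177 * 600
= 481.4 microstrain

481.4


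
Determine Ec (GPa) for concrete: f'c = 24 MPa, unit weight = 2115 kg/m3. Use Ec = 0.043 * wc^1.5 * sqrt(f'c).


Ec = 0.043 * 2115^1.5 * sqrt(24) / 1000
= 20.49 GPa

20.49


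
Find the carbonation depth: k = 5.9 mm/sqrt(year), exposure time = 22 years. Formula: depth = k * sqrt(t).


depth = k * sqrt(t)
= 5.9 * sqrt(22)
= 27.67 mm

27.67


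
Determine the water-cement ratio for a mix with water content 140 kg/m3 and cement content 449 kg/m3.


w/c = water / cement
w/c = 140 / 449 = 0.312

0.312


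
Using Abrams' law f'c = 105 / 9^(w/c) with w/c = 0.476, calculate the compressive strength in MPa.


f'c = 105 / 9^0.476
= 105 / 2.846
= 36.9 MPa

36.9


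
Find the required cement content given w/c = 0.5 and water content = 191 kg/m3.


Cement = water / (w/c)
= 191 / 0.5
= 382.0 kg/m3

382.0


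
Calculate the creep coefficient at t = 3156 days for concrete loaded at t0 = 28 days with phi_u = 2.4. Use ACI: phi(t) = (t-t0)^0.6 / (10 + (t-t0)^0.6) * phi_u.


dt = 3156 - 28 = 3128
phi = 3128^0.6 / (10 + 3128^0.6) * 2.4
= 2.222

2.222


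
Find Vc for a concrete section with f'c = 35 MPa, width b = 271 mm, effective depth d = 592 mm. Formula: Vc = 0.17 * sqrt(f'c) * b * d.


Vc = 0.17 * sqrt(35) * 271 * 592 / 1000
= 161.35 kN

161.35


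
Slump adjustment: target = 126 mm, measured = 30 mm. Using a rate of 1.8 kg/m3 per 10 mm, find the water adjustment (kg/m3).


Difference = 126 - 30 = 96 mm
Water adjustment = 96 * 1.8 / 10 = 17.3 kg/m3

17.3


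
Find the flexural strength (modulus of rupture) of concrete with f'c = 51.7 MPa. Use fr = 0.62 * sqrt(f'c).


fr = 0.62 * sqrt(51.7)
= 4.458 MPa

4.458


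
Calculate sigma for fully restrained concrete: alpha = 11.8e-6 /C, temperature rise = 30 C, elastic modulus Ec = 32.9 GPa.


sigma = alpha * dT * Ec
= 11.8e-6 * 30 * 32.9 * 1000
= 11.647 MPa

11.647


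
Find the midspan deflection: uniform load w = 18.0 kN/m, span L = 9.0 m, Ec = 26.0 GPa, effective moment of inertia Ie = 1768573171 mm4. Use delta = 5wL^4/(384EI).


Convert: L = 9.0 m = 9000 mm, Ec = 26.0 GPa = 26000 MPa
delta = 5 * 18.0 * 9000^4 / (384 * 26000 * 1768573171)
= 33.44 mm

33.44


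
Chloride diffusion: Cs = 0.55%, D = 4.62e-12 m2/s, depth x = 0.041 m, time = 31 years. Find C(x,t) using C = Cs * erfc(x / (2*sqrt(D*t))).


t_seconds = 31 * 365.25 * 24 * 3600 = 978285600.0 s
arg = 0.041 / (2 * sqrt(4.62e-12 * 978285600.0))
= 0.3049
erfc(0.3049) = 0.6663
C = 0.55 * 0.6663 = 0.3665%

0.3665


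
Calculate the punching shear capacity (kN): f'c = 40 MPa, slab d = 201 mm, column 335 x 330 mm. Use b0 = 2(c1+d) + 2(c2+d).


b0 = 2*(335 + 201) + 2*(330 + 201) = 2134 mm
Vc = 0.33 * sqrt(40) * 2134 * 201 / 1000
= 895.23 kN

895.23


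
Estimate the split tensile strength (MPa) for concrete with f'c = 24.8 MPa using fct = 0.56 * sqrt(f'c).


fct = 0.56 * sqrt(24.8)
= 0.56 * 4.98
= 2.789 MPa

2.789


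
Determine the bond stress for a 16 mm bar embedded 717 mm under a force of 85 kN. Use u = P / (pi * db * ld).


u = P / (pi * db * ld)
= 85 * 1000 / (pi * 16 * 717)
= 2.358 MPa

2.358


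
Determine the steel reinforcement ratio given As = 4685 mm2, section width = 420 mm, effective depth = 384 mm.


rho = As / (b * d)
= 4685 / (420 * 384)
= 0.029

0.029


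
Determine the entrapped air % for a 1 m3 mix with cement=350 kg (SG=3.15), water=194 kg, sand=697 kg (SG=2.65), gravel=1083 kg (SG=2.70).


Vol cement = 350 / (3.15 * 1000) = 0.111111 m3
Vol water = 194 / 1000 = 0.194 m3
Vol sand = 697 / (2.65 * 1000) = 0.263019 m3
Vol gravel = 1083 / (2.70 * 1000) = 0.401111 m3
Total solid + water volume = 0.969241 m3
Air = (1 - 0.969241) * 100 = 3.08%

3.08


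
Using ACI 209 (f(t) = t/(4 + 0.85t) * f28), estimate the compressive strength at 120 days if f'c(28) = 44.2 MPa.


f(120) = 120 / (4 + 0.85 * 120) * 44.2
= 120 / 106.0 * 44.2
= 50.04 MPa

50.04


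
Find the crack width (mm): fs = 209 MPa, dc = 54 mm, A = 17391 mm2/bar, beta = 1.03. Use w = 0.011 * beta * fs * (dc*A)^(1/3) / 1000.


w = 0.011 * beta * fs * (dc * A)^(1/3) / 1000
= 0.011 * 1.03 * 209 * (54 * 17391)^(1/3) / 1000
= 0.232 mm

0.232


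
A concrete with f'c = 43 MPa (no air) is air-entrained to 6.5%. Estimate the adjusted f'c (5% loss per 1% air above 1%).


Strength loss = (6.5 - 1) * 5 = 27.5%
f'c = 43 * (1 - 27.5/100)
= 31.18 MPa

31.18


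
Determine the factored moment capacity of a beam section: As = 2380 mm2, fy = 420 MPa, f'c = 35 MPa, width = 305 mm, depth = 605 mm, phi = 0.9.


a = As * fy / (0.85 * f'c * b)
= 2380 * 420 / (0.85 * 35 * 305)
= 110.1639 mm
Mn = As * fy * (d - a/2) / 10^6
= 549.6981 kN-m
phi*Mn = 0.9 * 549.6981 = 494.73 kN-m

494.73


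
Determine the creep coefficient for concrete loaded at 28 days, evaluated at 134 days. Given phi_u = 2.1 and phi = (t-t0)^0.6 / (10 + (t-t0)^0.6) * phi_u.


dt = 134 - 28 = 106
phi = 106^0.6 / (10 + 106^0.6) * 2.1
= 1.305

1.305


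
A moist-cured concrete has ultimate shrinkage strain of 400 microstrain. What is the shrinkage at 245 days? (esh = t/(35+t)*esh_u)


esh(245) = 245 / (35 + 245) * 400
= 245 / 280 * 400
= 350.0 microstrain

350.0


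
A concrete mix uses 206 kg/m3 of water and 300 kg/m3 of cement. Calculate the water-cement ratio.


w/c = water / cement
w/c = 206 / 300 = 0.687

0.687


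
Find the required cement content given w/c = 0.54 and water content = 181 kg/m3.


Cement = water / (w/c)
= 181 / 0.54
= 335.2 kg/m3

335.2


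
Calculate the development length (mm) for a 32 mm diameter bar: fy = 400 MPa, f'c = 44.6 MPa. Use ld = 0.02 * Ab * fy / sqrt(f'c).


Ab = pi * 32^2 / 4 = 804.248 mm2
ld = 0.02 * 804.248 * 400 / sqrt(44.6)
= 963.4 mm

963.4


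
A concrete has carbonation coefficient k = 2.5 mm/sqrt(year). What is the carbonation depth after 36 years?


depth = k * sqrt(t)
= 2.5 * sqrt(36)
= 15.0 mm

15.0


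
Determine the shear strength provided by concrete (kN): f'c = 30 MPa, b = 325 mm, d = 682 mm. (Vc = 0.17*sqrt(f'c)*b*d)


Vc = 0.17 * sqrt(30) * 325 * 682 / 1000
= 206.38 kN

206.38


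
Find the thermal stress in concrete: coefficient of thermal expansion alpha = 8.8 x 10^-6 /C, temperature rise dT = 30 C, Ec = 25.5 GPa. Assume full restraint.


sigma = alpha * dT * Ec
= 8.8e-6 * 30 * 25.5 * 1000
= 6.732 MPa

6.732


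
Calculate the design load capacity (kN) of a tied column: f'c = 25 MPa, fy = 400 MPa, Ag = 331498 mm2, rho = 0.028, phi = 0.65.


Ast = rho * Ag = 0.028 * 331498 = 9281.944 mm2
phi*Pn = 0.65 * 0.80 * (0.85 * 25 * (331498 - 9281.944) + 400 * 9281.944) / 1000
= 5491.13 kN

5491.13


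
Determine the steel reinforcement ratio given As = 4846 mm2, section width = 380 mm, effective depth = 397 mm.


rho = As / (b * d)
= 4846 / (380 * 397)
= 0.0321

0.0321


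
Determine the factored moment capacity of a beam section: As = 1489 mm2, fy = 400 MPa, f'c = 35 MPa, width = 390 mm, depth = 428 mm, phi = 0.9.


a = As * fy / (0.85 * f'c * b)
= 1489 * 400 / (0.85 * 35 * 390)
= 51.3338 mm
Mn = As * fy * (d - a/2) / 10^6
= 239.6296 kN-m
phi*Mn = 0.9 * 239.6296 = 215.67 kN-m

215.67


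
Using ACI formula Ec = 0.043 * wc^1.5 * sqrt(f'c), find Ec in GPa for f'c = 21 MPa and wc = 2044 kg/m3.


Ec = 0.043 * 2044^1.5 * sqrt(21) / 1000
= 18.21 GPa

18.21


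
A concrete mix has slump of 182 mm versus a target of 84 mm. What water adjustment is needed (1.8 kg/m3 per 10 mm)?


Difference = 84 - 182 = -98 mm
Water adjustment = -98 * 1.8 / 10 = -17.6 kg/m3

-17.6


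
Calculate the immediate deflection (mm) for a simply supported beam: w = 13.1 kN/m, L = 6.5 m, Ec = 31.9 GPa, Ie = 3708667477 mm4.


Convert: L = 6.5 m = 6500 mm, Ec = 31.9 GPa = 31900 MPa
delta = 5 * 13.1 * 6500^4 / (384 * 31900 * 3708667477)
= 2.57 mm

2.57


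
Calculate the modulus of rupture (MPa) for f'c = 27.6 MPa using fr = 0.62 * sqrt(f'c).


fr = 0.62 * sqrt(27.6)
= 3.257 MPa

3.257


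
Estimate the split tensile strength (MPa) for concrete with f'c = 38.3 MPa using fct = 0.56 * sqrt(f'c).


fct = 0.56 * sqrt(38.3)
= 0.56 * 6.189
= 3.466 MPa

3.466


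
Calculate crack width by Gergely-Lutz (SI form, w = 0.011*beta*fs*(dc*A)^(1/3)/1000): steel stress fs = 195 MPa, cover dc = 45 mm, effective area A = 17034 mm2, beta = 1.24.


w = 0.011 * beta * fs * (dc * A)^(1/3) / 1000
= 0.011 * 1.24 * 195 * (45 * 17034)^(1/3) / 1000
= 0.243 mm

0.243


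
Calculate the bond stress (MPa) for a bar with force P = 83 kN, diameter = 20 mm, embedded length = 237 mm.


u = P / (pi * db * ld)
= 83 * 1000 / (pi * 20 * 237)
= 5.574 MPa

5.574


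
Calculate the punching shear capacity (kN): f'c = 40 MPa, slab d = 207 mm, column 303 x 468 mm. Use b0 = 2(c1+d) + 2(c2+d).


b0 = 2*(303 + 207) + 2*(468 + 207) = 2370 mm
Vc = 0.33 * sqrt(40) * 2370 * 207 / 1000
= 1023.91 kN

1023.91


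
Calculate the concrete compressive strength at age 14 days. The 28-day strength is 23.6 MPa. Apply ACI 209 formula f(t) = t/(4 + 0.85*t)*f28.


f(14) = 14 / (4 + 0.85 * 14) * 23.6
= 14 / 15.9 * 23.6
= 20.78 MPa

20.78


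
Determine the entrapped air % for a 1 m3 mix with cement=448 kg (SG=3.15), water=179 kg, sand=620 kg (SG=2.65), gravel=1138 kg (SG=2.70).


Vol cement = 448 / (3.15 * 1000) = 0.142222 m3
Vol water = 179 / 1000 = 0.179 m3
Vol sand = 620 / (2.65 * 1000) = 0.233962 m3
Vol gravel = 1138 / (2.70 * 1000) = 0.421481 m3
Total solid + water volume = 0.976666 m3
Air = (1 - 0.976666) * 100 = 2.33%

2.33


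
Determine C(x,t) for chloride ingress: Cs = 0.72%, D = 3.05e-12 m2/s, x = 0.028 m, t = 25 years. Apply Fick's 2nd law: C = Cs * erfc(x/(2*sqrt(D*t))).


t_seconds = 25 * 365.25 * 24 * 3600 = 788940000.0 s
arg = 0.028 / (2 * sqrt(3.05e-12 * 788940000.0))
= 0.2854
erfc(0.2854) = 0.6865
C = 0.72 * 0.6865 = 0.4943%

0.4943


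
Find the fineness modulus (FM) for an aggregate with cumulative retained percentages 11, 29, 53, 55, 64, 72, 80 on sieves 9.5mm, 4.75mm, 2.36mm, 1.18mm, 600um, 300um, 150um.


FM = sum(cumulative % retained) / 100
= 364 / 100
= 3.64

3.64


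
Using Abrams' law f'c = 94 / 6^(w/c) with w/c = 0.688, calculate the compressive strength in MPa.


f'c = 94 / 6^0.688
= 94 / 3.431
= 27.4 MPa

27.4


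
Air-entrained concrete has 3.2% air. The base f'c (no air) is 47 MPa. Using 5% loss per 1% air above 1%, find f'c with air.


Strength loss = (3.2 - 1) * 5 = 11.0%
f'c = 47 * (1 - 11.0/100)
= 41.83 MPa

41.83


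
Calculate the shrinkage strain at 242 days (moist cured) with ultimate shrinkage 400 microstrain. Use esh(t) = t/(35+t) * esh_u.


esh(242) = 242 / (35 + 242) * 400
= 242 / 277 * 400
= 349.5 microstrain

349.5


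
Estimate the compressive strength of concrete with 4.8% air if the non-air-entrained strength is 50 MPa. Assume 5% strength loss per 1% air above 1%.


Strength loss = (4.8 - 1) * 5 = 19.0%
f'c = 50 * (1 - 19.0/100)
= 40.5 MPa

40.5


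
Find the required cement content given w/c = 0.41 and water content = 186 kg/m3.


Cement = water / (w/c)
= 186 / 0.41
= 453.7 kg/m3

453.7


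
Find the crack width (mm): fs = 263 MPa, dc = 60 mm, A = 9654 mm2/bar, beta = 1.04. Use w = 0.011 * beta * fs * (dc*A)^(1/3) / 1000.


w = 0.011 * beta * fs * (dc * A)^(1/3) / 1000
= 0.011 * 1.04 * 263 * (60 * 9654)^(1/3) / 1000
= 0.251 mm

0.251


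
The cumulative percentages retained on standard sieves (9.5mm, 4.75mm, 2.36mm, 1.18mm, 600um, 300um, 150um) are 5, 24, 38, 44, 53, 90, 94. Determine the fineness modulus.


FM = sum(cumulative % retained) / 100
= 348 / 100
= 3.48

3.48


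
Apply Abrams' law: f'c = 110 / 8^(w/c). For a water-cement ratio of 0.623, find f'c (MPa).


f'c = 110 / 8^0.623
= 110 / 3.653
= 30.11 MPa

30.11


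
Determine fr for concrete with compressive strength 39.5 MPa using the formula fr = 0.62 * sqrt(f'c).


fr = 0.62 * sqrt(39.5)
= 3.897 MPa

3.897


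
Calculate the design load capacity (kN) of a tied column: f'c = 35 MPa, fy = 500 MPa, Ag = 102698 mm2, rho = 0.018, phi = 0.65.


Ast = rho * Ag = 0.018 * 102698 = 1848.564 mm2
phi*Pn = 0.65 * 0.80 * (0.85 * 35 * (102698 - 1848.564) + 500 * 1848.564) / 1000
= 2040.77 kN

2040.77


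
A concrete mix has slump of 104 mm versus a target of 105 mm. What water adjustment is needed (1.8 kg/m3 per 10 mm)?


Difference = 105 - 104 = 1 mm
Water adjustment = 1 * 1.8 / 10 = 0.2 kg/m3

0.2


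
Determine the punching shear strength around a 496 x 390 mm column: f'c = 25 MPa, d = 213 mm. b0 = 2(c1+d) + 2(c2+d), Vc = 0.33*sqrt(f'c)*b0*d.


b0 = 2*(496 + 213) + 2*(390 + 213) = 2624 mm
Vc = 0.33 * sqrt(25) * 2624 * 213 / 1000
= 922.2 kN

922.2


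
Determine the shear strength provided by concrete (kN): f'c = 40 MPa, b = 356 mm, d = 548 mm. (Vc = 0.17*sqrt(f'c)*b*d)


Vc = 0.17 * sqrt(40) * 356 * 548 / 1000
= 209.75 kN

209.75


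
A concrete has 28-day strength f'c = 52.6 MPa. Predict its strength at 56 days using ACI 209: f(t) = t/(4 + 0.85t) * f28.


f(56) = 56 / (4 + 0.85 * 56) * 52.6
= 56 / 51.6 * 52.6
= 57.09 MPa

57.09


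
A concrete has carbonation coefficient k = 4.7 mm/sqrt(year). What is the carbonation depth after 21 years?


depth = k * sqrt(t)
= 4.7 * sqrt(21)
= 21.54 mm

21.54


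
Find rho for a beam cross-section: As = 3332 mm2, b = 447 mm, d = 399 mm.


rho = As / (b * d)
= 3332 / (447 * 399)
= 0.0187

0.0187


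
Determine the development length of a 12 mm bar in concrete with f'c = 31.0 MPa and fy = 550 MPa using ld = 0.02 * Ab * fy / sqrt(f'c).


Ab = pi * 12^2 / 4 = 113.097 mm2
ld = 0.02 * 113.097 * 550 / sqrt(31.0)
= 223.4 mm

223.4


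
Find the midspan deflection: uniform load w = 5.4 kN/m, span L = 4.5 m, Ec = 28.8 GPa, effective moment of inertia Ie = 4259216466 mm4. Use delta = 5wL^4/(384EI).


Convert: L = 4.5 m = 4500 mm, Ec = 28.8 GPa = 28800 MPa
delta = 5 * 5.4 * 4500^4 / (384 * 28800 * 4259216466)
= 0.24 mm

0.24


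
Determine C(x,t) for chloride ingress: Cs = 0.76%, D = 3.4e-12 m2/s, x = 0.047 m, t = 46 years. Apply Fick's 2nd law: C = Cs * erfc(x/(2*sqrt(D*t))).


t_seconds = 46 * 365.25 * 24 * 3600 = 1451649600.0 s
arg = 0.047 / (2 * sqrt(3.4e-12 * 1451649600.0))
= 0.3345
erfc(0.3345) = 0.6362
C = 0.76 * 0.6362 = 0.4835%

0.4835


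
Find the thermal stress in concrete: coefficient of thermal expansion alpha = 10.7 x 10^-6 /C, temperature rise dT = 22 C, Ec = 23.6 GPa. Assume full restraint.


sigma = alpha * dT * Ec
= 10.7e-6 * 22 * 23.6 * 1000
= 5.555 MPa

5.555


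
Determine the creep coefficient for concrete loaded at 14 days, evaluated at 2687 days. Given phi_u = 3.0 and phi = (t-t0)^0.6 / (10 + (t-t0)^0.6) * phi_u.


dt = 2687 - 14 = 2673
phi = 2673^0.6 / (10 + 2673^0.6) * 3.0
= 2.758

2.758


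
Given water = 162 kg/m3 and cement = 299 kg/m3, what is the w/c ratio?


w/c = water / cement
w/c = 162 / 299 = 0.542

0.542


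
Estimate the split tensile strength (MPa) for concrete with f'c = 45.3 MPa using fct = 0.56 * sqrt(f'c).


fct = 0.56 * sqrt(45.3)
= 0.56 * 6.731
= 3.769 MPa

3.769


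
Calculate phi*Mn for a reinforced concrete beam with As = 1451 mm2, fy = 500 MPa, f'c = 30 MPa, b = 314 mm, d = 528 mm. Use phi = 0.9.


a = As * fy / (0.85 * f'c * b)
= 1451 * 500 / (0.85 * 30 * 314)
= 90.6082 mm
Mn = As * fy * (d - a/2) / 10^6
= 350.1959 kN-m
phi*Mn = 0.9 * 350.1959 = 315.18 kN-m

315.18


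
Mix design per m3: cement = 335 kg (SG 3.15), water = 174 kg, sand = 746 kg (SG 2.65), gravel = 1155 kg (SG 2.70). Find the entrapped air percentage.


Vol cement = 335 / (3.15 * 1000) = 0.106349 m3
Vol water = 174 / 1000 = 0.174 m3
Vol sand = 746 / (2.65 * 1000) = 0.281509 m3
Vol gravel = 1155 / (2.70 * 1000) = 0.427778 m3
Total solid + water volume = 0.989636 m3
Air = (1 - 0.989636) * 100 = 1.04%

1.04


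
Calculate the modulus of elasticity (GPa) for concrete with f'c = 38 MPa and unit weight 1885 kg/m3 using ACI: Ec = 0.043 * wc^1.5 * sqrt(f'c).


Ec = 0.043 * 1885^1.5 * sqrt(38) / 1000
= 21.69 GPa

21.69


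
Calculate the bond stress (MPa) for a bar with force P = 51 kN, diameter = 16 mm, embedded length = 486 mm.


u = P / (pi * db * ld)
= 51 * 1000 / (pi * 16 * 486)
= 2.088 MPa

2.088


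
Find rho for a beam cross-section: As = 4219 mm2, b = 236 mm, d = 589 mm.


rho = As / (b * d)
= 4219 / (236 * 589)
= 0.0304

0.0304


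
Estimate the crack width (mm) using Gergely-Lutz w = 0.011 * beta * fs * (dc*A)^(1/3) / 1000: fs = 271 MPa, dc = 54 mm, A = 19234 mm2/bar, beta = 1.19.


w = 0.011 * beta * fs * (dc * A)^(1/3) / 1000
= 0.011 * 1.19 * 271 * (54 * 19234)^(1/3) / 1000
= 0.359 mm

0.359


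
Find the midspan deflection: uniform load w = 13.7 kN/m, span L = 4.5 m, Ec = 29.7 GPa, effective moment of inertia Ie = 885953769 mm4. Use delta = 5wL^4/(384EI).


Convert: L = 4.5 m = 4500 mm, Ec = 29.7 GPa = 29700 MPa
delta = 5 * 13.7 * 4500^4 / (384 * 29700 * 885953769)
= 2.78 mm

2.78


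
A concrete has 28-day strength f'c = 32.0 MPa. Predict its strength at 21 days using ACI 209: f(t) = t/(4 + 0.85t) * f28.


f(21) = 21 / (4 + 0.85 * 21) * 32.0
= 21 / 21.85 * 32.0
= 30.76 MPa

30.76


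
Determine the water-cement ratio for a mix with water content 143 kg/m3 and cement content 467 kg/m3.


w/c = water / cement
w/c = 143 / 467 = 0.306

0.306


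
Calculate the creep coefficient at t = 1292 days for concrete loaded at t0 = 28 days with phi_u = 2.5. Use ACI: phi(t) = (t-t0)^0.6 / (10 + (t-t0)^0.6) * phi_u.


dt = 1292 - 28 = 1264
phi = 1264^0.6 / (10 + 1264^0.6) * 2.5
= 2.197

2.197


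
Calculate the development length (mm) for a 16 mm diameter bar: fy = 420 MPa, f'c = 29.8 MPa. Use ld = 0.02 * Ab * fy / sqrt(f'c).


Ab = pi * 16^2 / 4 = 201.062 mm2
ld = 0.02 * 201.062 * 420 / sqrt(29.8)
= 309.4 mm

309.4


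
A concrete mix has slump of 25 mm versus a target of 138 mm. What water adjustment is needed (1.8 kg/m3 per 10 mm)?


Difference = 138 - 25 = 113 mm
Water adjustment = 113 * 1.8 / 10 = 20.3 kg/m3

20.3


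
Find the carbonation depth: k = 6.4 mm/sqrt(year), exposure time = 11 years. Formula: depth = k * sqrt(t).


depth = k * sqrt(t)
= 6.4 * sqrt(11)
= 21.23 mm

21.23


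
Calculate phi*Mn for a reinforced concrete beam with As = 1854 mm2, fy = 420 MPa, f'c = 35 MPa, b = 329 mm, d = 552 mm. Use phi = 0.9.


a = As * fy / (0.85 * f'c * b)
= 1854 * 420 / (0.85 * 35 * 329)
= 79.5566 mm
Mn = As * fy * (d - a/2) / 10^6
= 398.8568 kN-m
phi*Mn = 0.9 * 398.8568 = 358.97 kN-m

358.97


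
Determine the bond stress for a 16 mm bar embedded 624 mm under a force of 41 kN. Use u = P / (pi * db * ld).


u = P / (pi * db * ld)
= 41 * 1000 / (pi * 16 * 624)
= 1.307 MPa

1.307


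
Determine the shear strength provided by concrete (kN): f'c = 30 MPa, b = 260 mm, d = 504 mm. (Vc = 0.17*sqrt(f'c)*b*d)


Vc = 0.17 * sqrt(30) * 260 * 504 / 1000
= 122.02 kN

122.02


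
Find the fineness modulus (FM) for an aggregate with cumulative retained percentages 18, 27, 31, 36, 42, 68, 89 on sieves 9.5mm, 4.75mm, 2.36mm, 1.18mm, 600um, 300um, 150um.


FM = sum(cumulative % retained) / 100
= 311 / 100
= 3.11

3.11


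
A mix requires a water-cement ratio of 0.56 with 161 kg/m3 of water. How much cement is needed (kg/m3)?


Cement = water / (w/c)
= 161 / 0.56
= 287.5 kg/m3

287.5


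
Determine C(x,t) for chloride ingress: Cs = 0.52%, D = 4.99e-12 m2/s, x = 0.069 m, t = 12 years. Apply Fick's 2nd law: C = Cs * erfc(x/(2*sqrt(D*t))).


t_seconds = 12 * 365.25 * 24 * 3600 = 378691200.0 s
arg = 0.069 / (2 * sqrt(4.99e-12 * 378691200.0))
= 0.7936
erfc(0.7936) = 0.2617
C = 0.52 * 0.2617 = 0.1361%

0.1361


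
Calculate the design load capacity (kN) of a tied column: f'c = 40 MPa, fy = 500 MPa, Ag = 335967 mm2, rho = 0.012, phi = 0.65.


Ast = rho * Ag = 0.012 * 335967 = 4031.604 mm2
phi*Pn = 0.65 * 0.80 * (0.85 * 40 * (335967 - 4031.604) + 500 * 4031.604) / 1000
= 6916.83 kN

6916.83


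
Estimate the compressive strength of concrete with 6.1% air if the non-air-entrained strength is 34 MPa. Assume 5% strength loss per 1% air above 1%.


Strength loss = (6.1 - 1) * 5 = 25.5%
f'c = 34 * (1 - 25.5/100)
= 25.33 MPa

25.33


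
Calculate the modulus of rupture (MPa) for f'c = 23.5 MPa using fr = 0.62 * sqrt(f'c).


fr = 0.62 * sqrt(23.5)
= 3.006 MPa

3.006


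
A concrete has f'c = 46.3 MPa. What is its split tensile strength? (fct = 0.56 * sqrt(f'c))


fct = 0.56 * sqrt(46.3)
= 0.56 * 6.804
= 3.81 MPa

3.81


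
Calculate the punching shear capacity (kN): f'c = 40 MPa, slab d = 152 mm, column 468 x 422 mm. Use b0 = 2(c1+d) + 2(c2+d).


b0 = 2*(468 + 152) + 2*(422 + 152) = 2388 mm
Vc = 0.33 * sqrt(40) * 2388 * 152 / 1000
= 757.57 kN

757.57


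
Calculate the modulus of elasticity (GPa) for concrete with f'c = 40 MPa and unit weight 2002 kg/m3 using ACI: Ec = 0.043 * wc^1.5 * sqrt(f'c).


Ec = 0.043 * 2002^1.5 * sqrt(40) / 1000
= 24.36 GPa

24.36


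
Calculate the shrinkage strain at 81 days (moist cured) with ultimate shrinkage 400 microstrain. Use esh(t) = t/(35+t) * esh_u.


esh(81) = 81 / (35 + 81) * 400
= 81 / 116 * 400
= 279.3 microstrain

279.3


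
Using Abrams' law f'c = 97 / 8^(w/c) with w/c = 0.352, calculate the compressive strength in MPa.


f'c = 97 / 8^0.352
= 97 / 2.079
= 46.65 MPa

46.65
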